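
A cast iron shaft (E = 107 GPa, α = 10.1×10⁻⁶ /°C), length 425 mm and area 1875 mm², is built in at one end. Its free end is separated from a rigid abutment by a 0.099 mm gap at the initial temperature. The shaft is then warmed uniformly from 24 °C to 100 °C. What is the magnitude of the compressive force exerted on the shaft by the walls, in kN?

Free thermal elongation = αΔT L = 10.1×10⁻⁶ × 76 × 425 = 0.3262 mm.
The gap closes (δ_free > 0.099 mm) and the wall then resists a further 0.3262 − 0.099 = 0.2272 mm of expansion.
Compatibility: PL/(AE) = 0.2272 mm, so σ = P/A = E × (0.2272/425) = 57.21 MPa.
Force on the wall = σA = 57.21 × 1875 mm² = 107.3 kN.

P ≈ 107 kN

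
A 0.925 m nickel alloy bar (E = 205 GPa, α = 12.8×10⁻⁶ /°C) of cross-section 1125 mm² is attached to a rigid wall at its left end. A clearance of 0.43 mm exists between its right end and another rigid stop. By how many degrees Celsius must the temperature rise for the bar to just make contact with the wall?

Contact occurs when the free expansion equals the gap: αΔT L = 0.43 mm.
So ΔT = g/(αL) = 0.43/(12.8×10⁻⁶ × 925) = 36.32 °C.

ΔT ≈ 36.3 °C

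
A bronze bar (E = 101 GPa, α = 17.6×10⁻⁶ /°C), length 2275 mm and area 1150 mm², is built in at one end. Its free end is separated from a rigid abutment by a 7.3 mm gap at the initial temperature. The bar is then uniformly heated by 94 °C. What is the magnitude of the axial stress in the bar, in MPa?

σ ≈ 0 MPa

If the wall were absent the bar would grow by αΔT L = 17.6×10⁻⁶ × 94 × 2275 = 3.764 mm.
This is smaller than the 7.3 mm clearance, so the bar expands freely without reaching the stop — the stress is zero.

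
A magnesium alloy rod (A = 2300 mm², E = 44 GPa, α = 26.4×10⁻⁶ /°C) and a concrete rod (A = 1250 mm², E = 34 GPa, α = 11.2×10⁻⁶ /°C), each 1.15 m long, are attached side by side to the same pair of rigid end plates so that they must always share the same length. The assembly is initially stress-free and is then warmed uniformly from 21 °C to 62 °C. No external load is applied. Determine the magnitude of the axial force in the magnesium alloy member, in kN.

P ≈ 18.7 kN (compressive in the magnesium alloy)

The magnesium alloy has the larger α, so on heating it would change length more than the concrete if both were free. The rigid plates force a common final length, so the magnesium alloy is put into compression and the concrete into tension, with equal and opposite forces P (no external load).
Compatibility of the two members (thermal + elastic change equal): (α₁ − α₂)ΔT = P·[1/(A₁E₁) + 1/(A₂E₂)].
|α₁ − α₂|·ΔT = 15.2×10⁻⁶ × 41 = 0.0006232.
1/(A₁E₁) + 1/(A₂E₂) = 1/(2300×44×10³) + 1/(1250×34×10³) = 3.341×10⁻⁸ N⁻¹.
So P = 0.0006232 / 3.341×10⁻⁸ = 18.65 kN.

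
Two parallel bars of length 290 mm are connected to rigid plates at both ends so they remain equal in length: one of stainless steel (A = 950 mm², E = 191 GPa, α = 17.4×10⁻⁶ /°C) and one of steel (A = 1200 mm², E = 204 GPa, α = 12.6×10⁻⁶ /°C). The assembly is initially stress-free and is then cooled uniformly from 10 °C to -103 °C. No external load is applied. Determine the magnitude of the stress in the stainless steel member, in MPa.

σ ≈ 59.5 MPa (tensile)

The stainless steel has the larger α, so on cooling it would change length more than the steel if both were free. The rigid plates force a common final length, so the stainless steel is put into tension and the steel into compression, with equal and opposite forces P (no external load).
Equating the net (thermal + elastic) strains gives |α₁ − α₂|·ΔT = P·[1/(A₁E₁) + 1/(A₂E₂)].
|α₁ − α₂|·ΔT = 4.8×10⁻⁶ × 113 = 0.0005424.
1/(A₁E₁) + 1/(A₂E₂) = 1/(950×191×10³) + 1/(1200×204×10³) = 9.596×10⁻⁹ N⁻¹.
P = 0.0005424 / 9.596×10⁻⁹ = 56520 N = 56.52 kN.
σ_{stainless steel} = P/A₁ = 56520/950 = 59.5 MPa, tensile.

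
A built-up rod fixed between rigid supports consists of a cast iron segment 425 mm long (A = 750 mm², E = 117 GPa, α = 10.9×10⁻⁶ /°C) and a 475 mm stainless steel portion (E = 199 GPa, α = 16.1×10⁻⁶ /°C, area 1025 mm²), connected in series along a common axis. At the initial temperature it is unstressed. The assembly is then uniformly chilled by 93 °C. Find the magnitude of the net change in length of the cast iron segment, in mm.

Free thermal contraction of the whole bar: Σ αᵢΔT Lᵢ = 10.9×10⁻⁶×93×425 + 16.1×10⁻⁶×93×475 = 1.142 mm.
Since the ends are fixed, an axial force P builds up, equal in every segment, with P · Σ Lᵢ/(AᵢEᵢ) = δ_free.
The series flexibility is Σ Lᵢ/(AᵢEᵢ) = 425/(750×117×10³) + 475/(1025×199×10³) = 7.172×10⁻⁶ mm/N.
P = 1.142 / 7.172×10⁻⁶ = 159200 N = 159.2 kN, tensile.
For the cast iron segment, free thermal change = 10.9×10⁻⁶×93×425 = 0.4308 mm and elastic change from P = 159200×425/(750×117×10³) = 0.7712 mm; these oppose, so the net change is 0.34 mm (segment lengthens).

|ΔL| ≈ 0.34 mm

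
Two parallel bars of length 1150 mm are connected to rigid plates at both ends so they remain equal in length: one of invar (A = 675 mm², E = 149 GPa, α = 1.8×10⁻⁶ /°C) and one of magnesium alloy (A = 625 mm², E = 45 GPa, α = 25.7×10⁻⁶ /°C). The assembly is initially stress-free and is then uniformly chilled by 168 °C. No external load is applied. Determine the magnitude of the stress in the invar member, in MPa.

Both members must finish at the same length. With the larger α, the magnesium alloy tends to over-contract; the plates restrain it, putting the magnesium alloy in tension and the invar in compression. With no external load the two internal forces are equal and opposite, magnitude P.
Compatibility of the two members (thermal + elastic change equal): (α₁ − α₂)ΔT = P·[1/(A₁E₁) + 1/(A₂E₂)].
|α₁ − α₂|·ΔT = 23.9×10⁻⁶ × 168 = 0.004015.
1/(A₁E₁) + 1/(A₂E₂) = 1/(675×149×10³) + 1/(625×45×10³) = 4.55×10⁻⁸ N⁻¹.
P = 0.004015 / 4.55×10⁻⁸ = 88250 N = 88.25 kN.
σ_{invar} = P/A₁ = 88250/675 = 130.7 MPa, compressive.

σ ≈ 131 MPa (compressive)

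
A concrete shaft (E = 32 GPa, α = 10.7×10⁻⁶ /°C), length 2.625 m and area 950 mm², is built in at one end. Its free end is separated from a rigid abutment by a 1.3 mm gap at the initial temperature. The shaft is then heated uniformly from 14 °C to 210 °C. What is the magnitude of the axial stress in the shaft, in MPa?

If the wall were absent the shaft would grow by αΔT L = 10.7×10⁻⁶ × 196 × 2625 = 5.505 mm.
After closing the 1.3 mm clearance, 5.505 − 1.3 = 4.205 mm of expansion remains to be suppressed by the wall.
So σ = E(δ_free − g)/L = 32×10³ × 4.205/2625 = 51.26 MPa.

σ ≈ 51.3 MPa (compressive)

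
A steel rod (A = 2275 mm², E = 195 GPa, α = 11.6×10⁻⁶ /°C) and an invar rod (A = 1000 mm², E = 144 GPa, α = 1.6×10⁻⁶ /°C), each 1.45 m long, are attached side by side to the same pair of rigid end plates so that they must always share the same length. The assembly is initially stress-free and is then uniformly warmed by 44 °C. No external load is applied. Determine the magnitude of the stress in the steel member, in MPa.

Both members must finish at the same length. With the larger α, the steel tends to over-expand; the plates restrain it, putting the steel in compression and the invar in tension. With no external load the two internal forces are equal and opposite, magnitude P.
Setting the final lengths equal and cancelling L: (α₁ − α₂)ΔT = P/(A₁E₁) + P/(A₂E₂).
|α₁ − α₂|·ΔT = 10×10⁻⁶ × 44 = 0.00044.
1/(A₁E₁) + 1/(A₂E₂) = 1/(2275×195×10³) + 1/(1000×144×10³) = 9.199×10⁻⁹ N⁻¹.
P = 0.00044 / 9.199×10⁻⁹ = 47830 N = 47.83 kN.
σ_{steel} = P/A₁ = 47830/2275 = 21.03 MPa, compressive.

σ ≈ 21 MPa (compressive)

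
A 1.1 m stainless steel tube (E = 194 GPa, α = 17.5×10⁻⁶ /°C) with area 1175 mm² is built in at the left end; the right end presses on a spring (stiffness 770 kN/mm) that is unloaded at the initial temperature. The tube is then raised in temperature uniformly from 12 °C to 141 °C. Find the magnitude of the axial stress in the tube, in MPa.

The unrestrained thermal change is αΔT L = 17.5×10⁻⁶ × 129 × 1100 = 2.483 mm.
With a force P in the spring, the elastic change of the tube is PL/(AE) and that of the spring is P/k; compatibility requires their sum to equal δ_free.
P [ L/(AE) + 1/k ] = δ_free → P [ 1100/(1175×194×10³) + 1/(770×10³) ] = 2.483.
P = 2.483 / 6.124×10⁻⁶ = 405500 N.
σ = P/A = 405500/1175 = 345.1 MPa.

σ ≈ 345 MPa (compressive)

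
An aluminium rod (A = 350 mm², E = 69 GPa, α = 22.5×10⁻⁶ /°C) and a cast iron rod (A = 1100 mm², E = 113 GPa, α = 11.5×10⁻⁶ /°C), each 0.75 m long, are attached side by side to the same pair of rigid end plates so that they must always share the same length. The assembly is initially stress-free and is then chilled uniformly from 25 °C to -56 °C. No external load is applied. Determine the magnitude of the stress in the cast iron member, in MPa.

Equilibrium of a rigid end plate with no external load gives equal and opposite internal forces ±P in the two members. Since α_{aluminium} > α_{cast iron}, cooling drives the aluminium into tension and the cast iron into compression.
Setting the final lengths equal and cancelling L: (α₁ − α₂)ΔT = P/(A₁E₁) + P/(A₂E₂).
|α₁ − α₂|·ΔT = 11×10⁻⁶ × 81 = 0.000891.
1/(A₁E₁) + 1/(A₂E₂) = 1/(350×69×10³) + 1/(1100×113×10³) = 4.945×10⁻⁸ N⁻¹.
P = 0.000891 / 4.945×10⁻⁸ = 18020 N = 18.02 kN.
σ_{cast iron} = P/A₂ = 18020/1100 = 16.38 MPa, compressive.

σ ≈ 16.4 MPa (compressive)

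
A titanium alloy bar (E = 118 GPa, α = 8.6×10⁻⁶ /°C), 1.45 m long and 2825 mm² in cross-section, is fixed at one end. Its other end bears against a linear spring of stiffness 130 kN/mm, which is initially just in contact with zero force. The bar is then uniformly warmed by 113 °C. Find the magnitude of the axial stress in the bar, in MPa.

σ ≈ 41.4 MPa (compressive)

If the spring were absent the bar would lengthen by αΔT L = 8.6×10⁻⁶ × 113 × 1450 = 1.409 mm.
With a force P in the spring, the elastic change of the bar is PL/(AE) and that of the spring is P/k; compatibility requires their sum to equal δ_free.
P [ L/(AE) + 1/k ] = δ_free → P [ 1450/(2825×118×10³) + 1/(130×10³) ] = 1.409.
P = 1.409 / 1.204×10⁻⁵ = 117000 N.
σ = P/A = 117000/2825 = 41.42 MPa.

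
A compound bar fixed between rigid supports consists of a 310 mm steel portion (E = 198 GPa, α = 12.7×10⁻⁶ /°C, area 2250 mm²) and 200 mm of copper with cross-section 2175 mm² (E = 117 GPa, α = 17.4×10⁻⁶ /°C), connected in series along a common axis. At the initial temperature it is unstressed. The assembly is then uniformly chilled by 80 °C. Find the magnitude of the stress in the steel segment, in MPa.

Free thermal contraction of the whole bar: Σ αᵢΔT Lᵢ = 12.7×10⁻⁶×80×310 + 17.4×10⁻⁶×80×200 = 0.5934 mm.
Since the ends are fixed, an axial force P builds up, equal in every segment, with P · Σ Lᵢ/(AᵢEᵢ) = δ_free.
The series flexibility is Σ Lᵢ/(AᵢEᵢ) = 310/(2250×198×10³) + 200/(2175×117×10³) = 1.482×10⁻⁶ mm/N.
So P = 0.5934 / 1.482×10⁻⁶ = 400.4 kN, tensile.
σ_{steel} = P / A = 400400 / 2250 = 178 MPa.

σ ≈ 178 MPa (tensile)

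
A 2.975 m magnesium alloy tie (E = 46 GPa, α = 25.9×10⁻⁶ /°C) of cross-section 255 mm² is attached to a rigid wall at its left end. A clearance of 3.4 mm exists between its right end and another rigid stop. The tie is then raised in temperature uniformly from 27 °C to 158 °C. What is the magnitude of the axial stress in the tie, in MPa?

σ ≈ 104 MPa (compressive)

Free thermal elongation = αΔT L = 25.9×10⁻⁶ × 131 × 2975 = 10.09 mm.
After closing the 3.4 mm clearance, 10.09 − 3.4 = 6.694 mm of expansion remains to be suppressed by the wall.
Compatibility: PL/(AE) = 6.694 mm, so σ = P/A = E × (6.694/2975) = 103.5 MPa.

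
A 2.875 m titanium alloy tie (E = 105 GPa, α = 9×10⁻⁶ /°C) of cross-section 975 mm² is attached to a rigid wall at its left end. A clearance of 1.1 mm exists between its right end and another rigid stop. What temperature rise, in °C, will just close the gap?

The gap closes when αΔT L = 1.1 mm, since the tie is still unstressed at that instant.
So ΔT = g/(αL) = 1.1/(9×10⁻⁶ × 2875) = 42.51 °C.

ΔT ≈ 42.5 °C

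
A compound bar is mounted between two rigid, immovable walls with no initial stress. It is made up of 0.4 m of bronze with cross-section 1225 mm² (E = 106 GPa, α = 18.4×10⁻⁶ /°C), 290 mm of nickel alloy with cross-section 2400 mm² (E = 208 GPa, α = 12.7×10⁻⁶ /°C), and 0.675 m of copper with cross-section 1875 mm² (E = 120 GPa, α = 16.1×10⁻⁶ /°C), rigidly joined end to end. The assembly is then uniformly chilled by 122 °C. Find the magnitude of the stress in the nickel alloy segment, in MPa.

If the supports were absent, the total length change would be Σ αᵢΔT Lᵢ = 18.4×10⁻⁶×122×400 + 12.7×10⁻⁶×122×290 + 16.1×10⁻⁶×122×675 = 2.673 mm.
The rigid supports impose zero overall length change; the single axial force P common to all segments must satisfy P Σ Lᵢ/(AᵢEᵢ) = δ_free.
The series flexibility is Σ Lᵢ/(AᵢEᵢ) = 400/(1225×106×10³) + 290/(2400×208×10³) + 675/(1875×120×10³) = 6.661×10⁻⁶ mm/N.
So P = 2.673 / 6.661×10⁻⁶ = 401.3 kN, tensile.
σ_{nickel alloy} = P / A = 401300 / 2400 = 167.2 MPa.

σ ≈ 167 MPa (tensile)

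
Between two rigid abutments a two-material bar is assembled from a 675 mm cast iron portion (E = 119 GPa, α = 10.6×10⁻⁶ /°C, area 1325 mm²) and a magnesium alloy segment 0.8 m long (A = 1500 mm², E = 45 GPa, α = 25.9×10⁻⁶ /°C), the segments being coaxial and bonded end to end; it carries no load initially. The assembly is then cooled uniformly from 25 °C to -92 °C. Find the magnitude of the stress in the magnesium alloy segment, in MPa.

With the walls removed the bar would change length by δ_free = Σ αᵢΔT Lᵢ = 10.6×10⁻⁶×117×675 + 25.9×10⁻⁶×117×800 = 3.261 mm.
The rigid supports impose zero overall length change; the single axial force P common to all segments must satisfy P Σ Lᵢ/(AᵢEᵢ) = δ_free.
Σ Lᵢ/(AᵢEᵢ) = 675/(1325×119×10³) + 800/(1500×45×10³) = 1.613×10⁻⁵ mm/N.
Hence P = δ_free / Σ(L/AE) = 3.261/1.613×10⁻⁵ = 202.2 kN (tensile).
σ_{magnesium alloy} = P / A = 202200 / 1500 = 134.8 MPa.

σ ≈ 135 MPa (tensile)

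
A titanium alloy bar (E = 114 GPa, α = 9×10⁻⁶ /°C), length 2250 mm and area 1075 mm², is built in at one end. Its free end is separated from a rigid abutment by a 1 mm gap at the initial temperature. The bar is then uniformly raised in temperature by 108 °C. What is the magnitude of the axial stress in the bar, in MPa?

σ ≈ 60.1 MPa (compressive)

Free thermal elongation = αΔT L = 9×10⁻⁶ × 108 × 2250 = 2.187 mm.
This exceeds the 1 mm gap, so the wall pushes back. The portion of expansion that must be recovered elastically is δ_free − gap = 2.187 − 1 = 1.187 mm.
That suppressed elongation corresponds to σ = E·Δ/L = 114×10³ × 1.187/2250 = 60.14 MPa.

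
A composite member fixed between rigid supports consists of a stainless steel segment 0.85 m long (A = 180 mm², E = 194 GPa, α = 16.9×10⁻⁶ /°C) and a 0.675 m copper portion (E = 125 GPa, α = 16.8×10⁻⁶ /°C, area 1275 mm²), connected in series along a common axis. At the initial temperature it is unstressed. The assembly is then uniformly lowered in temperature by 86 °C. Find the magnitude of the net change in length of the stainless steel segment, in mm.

|ΔL| ≈ 0.648 mm

If the supports were absent, the total length change would be Σ αᵢΔT Lᵢ = 16.9×10⁻⁶×86×850 + 16.8×10⁻⁶×86×675 = 2.211 mm.
The walls prevent any net length change, so an axial force P (same in every segment) develops. Compatibility: P · Σ Lᵢ/(AᵢEᵢ) = δ_free.
The series flexibility is Σ Lᵢ/(AᵢEᵢ) = 850/(180×194×10³) + 675/(1275×125×10³) = 2.858×10⁻⁵ mm/N.
Hence P = δ_free / Σ(L/AE) = 2.211/2.858×10⁻⁵ = 77.36 kN (tensile).
For the stainless steel segment, free thermal change = 16.9×10⁻⁶×86×850 = 1.235 mm and elastic change from P = 77360×850/(180×194×10³) = 1.883 mm; these oppose, so the net change is 0.648 mm (segment lengthens).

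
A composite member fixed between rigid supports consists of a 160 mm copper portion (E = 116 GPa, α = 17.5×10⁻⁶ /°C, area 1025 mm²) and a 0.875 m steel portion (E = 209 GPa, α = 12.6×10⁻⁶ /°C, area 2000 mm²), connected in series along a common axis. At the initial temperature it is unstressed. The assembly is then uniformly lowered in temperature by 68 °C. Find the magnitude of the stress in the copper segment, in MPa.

σ ≈ 267 MPa (tensile)

If the supports were absent, the total length change would be Σ αᵢΔT Lᵢ = 17.5×10⁻⁶×68×160 + 12.6×10⁻⁶×68×875 = 0.9401 mm.
Since the ends are fixed, an axial force P builds up, equal in every segment, with P · Σ Lᵢ/(AᵢEᵢ) = δ_free.
The series flexibility is Σ Lᵢ/(AᵢEᵢ) = 160/(1025×116×10³) + 875/(2000×209×10³) = 3.439×10⁻⁶ mm/N.
P = 0.9401 / 3.439×10⁻⁶ = 273400 N = 273.4 kN, tensile.
σ_{copper} = P / A = 273400 / 1025 = 266.7 MPa.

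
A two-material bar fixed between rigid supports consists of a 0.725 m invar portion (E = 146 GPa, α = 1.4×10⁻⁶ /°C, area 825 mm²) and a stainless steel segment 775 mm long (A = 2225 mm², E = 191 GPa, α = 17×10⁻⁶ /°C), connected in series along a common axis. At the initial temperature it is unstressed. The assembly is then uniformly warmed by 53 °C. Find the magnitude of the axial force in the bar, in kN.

With the walls removed the bar would change length by δ_free = Σ αᵢΔT Lᵢ = 1.4×10⁻⁶×53×725 + 17×10⁻⁶×53×775 = 0.7521 mm.
Since the ends are fixed, an axial force P builds up, equal in every segment, with P · Σ Lᵢ/(AᵢEᵢ) = δ_free.
Σ Lᵢ/(AᵢEᵢ) = 725/(825×146×10³) + 775/(2225×191×10³) = 7.843×10⁻⁶ mm/N.
P = 0.7521 / 7.843×10⁻⁶ = 95890 N = 95.89 kN, compressive.

P ≈ 95.9 kN (compressive)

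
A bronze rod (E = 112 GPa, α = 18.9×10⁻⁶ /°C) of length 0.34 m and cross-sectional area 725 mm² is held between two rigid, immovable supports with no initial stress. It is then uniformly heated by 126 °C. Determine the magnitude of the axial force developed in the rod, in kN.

Full restraint means ε = 0, so the stress is σ = EαΔT = 112×10³ × 18.9×10⁻⁶ × 126 = 266.7 MPa.
P = AEαΔT = 725 × 112×10³ × 18.9×10⁻⁶ × 126 = 193.4 kN (compressive).

P ≈ 193 kN (compressive)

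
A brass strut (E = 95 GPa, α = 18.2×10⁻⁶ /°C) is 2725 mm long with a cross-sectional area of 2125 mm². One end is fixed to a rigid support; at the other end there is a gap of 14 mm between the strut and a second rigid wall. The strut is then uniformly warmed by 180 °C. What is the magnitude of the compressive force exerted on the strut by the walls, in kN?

Unrestrained expansion: δ_free = αΔT L = 18.2×10⁻⁶ × 180 × 2725 = 8.927 mm.
Since δ_free = 8.93 mm is less than the 14 mm gap, the strut never touches the wall. No axial force develops.

P ≈ 0 kN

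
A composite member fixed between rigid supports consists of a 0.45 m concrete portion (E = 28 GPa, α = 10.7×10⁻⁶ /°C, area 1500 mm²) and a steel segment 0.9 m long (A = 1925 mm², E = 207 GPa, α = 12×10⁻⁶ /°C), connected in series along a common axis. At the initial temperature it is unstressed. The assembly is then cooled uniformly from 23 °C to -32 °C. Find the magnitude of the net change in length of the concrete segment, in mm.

If the supports were absent, the total length change would be Σ αᵢΔT Lᵢ = 10.7×10⁻⁶×55×450 + 12×10⁻⁶×55×900 = 0.8588 mm.
The walls prevent any net length change, so an axial force P (same in every segment) develops. Compatibility: P · Σ Lᵢ/(AᵢEᵢ) = δ_free.
The series flexibility is Σ Lᵢ/(AᵢEᵢ) = 450/(1500×28×10³) + 900/(1925×207×10³) = 1.297×10⁻⁵ mm/N.
Hence P = δ_free / Σ(L/AE) = 0.8588/1.297×10⁻⁵ = 66.2 kN (tensile).
For the concrete segment, free thermal change = 10.7×10⁻⁶×55×450 = 0.2648 mm and elastic change from P = 66200×450/(1500×28×10³) = 0.7093 mm; these oppose, so the net change is 0.444 mm (segment lengthens).

|ΔL| ≈ 0.444 mm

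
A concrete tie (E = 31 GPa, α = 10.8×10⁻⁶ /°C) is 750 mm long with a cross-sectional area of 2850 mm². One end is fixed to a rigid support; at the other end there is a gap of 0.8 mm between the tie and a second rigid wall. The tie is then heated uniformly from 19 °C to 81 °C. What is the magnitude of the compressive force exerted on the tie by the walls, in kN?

Free thermal elongation = αΔT L = 10.8×10⁻⁶ × 62 × 750 = 0.5022 mm.
Since δ_free = 0.502 mm is less than the 0.8 mm gap, the tie never touches the wall. No axial force develops.

P ≈ 0 kN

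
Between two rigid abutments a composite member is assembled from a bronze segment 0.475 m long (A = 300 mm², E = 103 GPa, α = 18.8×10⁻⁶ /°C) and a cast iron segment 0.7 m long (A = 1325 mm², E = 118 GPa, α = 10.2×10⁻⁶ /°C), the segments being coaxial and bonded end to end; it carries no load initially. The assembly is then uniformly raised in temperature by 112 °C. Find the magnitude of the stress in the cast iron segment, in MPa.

With the walls removed the bar would change length by δ_free = Σ αᵢΔT Lᵢ = 18.8×10⁻⁶×112×475 + 10.2×10⁻⁶×112×700 = 1.8 mm.
Since the ends are fixed, an axial force P builds up, equal in every segment, with P · Σ Lᵢ/(AᵢEᵢ) = δ_free.
Σ Lᵢ/(AᵢEᵢ) = 475/(300×103×10³) + 700/(1325×118×10³) = 1.985×10⁻⁵ mm/N.
So P = 1.8 / 1.985×10⁻⁵ = 90.68 kN, compressive.
σ_{cast iron} = P / A = 90680 / 1325 = 68.43 MPa.

σ ≈ 68.4 MPa (compressive)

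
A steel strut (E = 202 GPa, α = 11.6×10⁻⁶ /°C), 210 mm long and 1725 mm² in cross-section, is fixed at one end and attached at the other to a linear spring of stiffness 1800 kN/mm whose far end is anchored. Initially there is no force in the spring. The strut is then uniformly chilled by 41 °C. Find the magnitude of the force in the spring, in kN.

P ≈ 86.2 kN

The unrestrained thermal change is αΔT L = 11.6×10⁻⁶ × 41 × 210 = 0.09988 mm.
With a force P in the spring, the elastic change of the strut is PL/(AE) and that of the spring is P/k; compatibility requires their sum to equal δ_free.
So P = δ_free / [L/(AE) + 1/k] = 0.09988 / [ 210/(1725×202×10³) + 1/(1800×10³) ].
P = 0.09988 / 1.158×10⁻⁶ = 86230 N.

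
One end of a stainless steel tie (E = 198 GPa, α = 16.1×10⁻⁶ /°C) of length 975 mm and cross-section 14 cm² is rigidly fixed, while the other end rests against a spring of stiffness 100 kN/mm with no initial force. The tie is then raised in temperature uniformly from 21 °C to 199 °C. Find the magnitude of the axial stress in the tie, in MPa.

σ ≈ 148 MPa (compressive)

Free thermal expansion: δ_free = αΔT L = 16.1×10⁻⁶ × 178 × 975 = 2.794 mm.
With a force P in the spring, the elastic change of the tie is PL/(AE) and that of the spring is P/k; compatibility requires their sum to equal δ_free.
So P = δ_free / [L/(AE) + 1/k] = 2.794 / [ 975/(1400×198×10³) + 1/(100×10³) ].
P = 2.794 / 1.352×10⁻⁵ = 206700 N.
σ = P/A = 206700/1400 = 147.6 MPa.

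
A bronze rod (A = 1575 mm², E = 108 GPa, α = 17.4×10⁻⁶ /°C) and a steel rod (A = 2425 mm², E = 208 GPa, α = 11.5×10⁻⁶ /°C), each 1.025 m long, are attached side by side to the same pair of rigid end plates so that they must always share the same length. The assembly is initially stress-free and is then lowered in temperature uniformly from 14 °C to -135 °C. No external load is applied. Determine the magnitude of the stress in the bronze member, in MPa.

σ ≈ 71 MPa (tensile)

Both members must finish at the same length. With the larger α, the bronze tends to over-contract; the plates restrain it, putting the bronze in tension and the steel in compression. With no external load the two internal forces are equal and opposite, magnitude P.
Setting the final lengths equal and cancelling L: (α₁ − α₂)ΔT = P/(A₁E₁) + P/(A₂E₂).
|α₁ − α₂|·ΔT = 5.9×10⁻⁶ × 149 = 0.0008791.
1/(A₁E₁) + 1/(A₂E₂) = 1/(1575×108×10³) + 1/(2425×208×10³) = 7.861×10⁻⁹ N⁻¹.
P = 0.0008791 / 7.861×10⁻⁹ = 111800 N = 111.8 kN.
σ_{bronze} = P/A₁ = 111800/1575 = 71 MPa, tensile.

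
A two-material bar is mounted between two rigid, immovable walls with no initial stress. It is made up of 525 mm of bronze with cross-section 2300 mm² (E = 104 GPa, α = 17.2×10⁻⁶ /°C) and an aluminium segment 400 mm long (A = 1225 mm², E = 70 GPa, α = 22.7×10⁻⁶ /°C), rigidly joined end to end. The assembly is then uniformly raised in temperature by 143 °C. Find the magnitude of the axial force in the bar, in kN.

Free thermal expansion of the whole bar: Σ αᵢΔT Lᵢ = 17.2×10⁻⁶×143×525 + 22.7×10⁻⁶×143×400 = 2.59 mm.
Since the ends are fixed, an axial force P builds up, equal in every segment, with P · Σ Lᵢ/(AᵢEᵢ) = δ_free.
The series flexibility is Σ Lᵢ/(AᵢEᵢ) = 525/(2300×104×10³) + 400/(1225×70×10³) = 6.86×10⁻⁶ mm/N.
P = 2.59 / 6.86×10⁻⁶ = 377500 N = 377.5 kN, compressive.

P ≈ 378 kN (compressive)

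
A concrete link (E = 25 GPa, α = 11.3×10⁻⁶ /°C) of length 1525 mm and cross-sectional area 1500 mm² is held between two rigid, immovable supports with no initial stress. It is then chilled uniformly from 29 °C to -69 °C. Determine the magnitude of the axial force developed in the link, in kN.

P ≈ 41.5 kN (tensile)

Full restraint means ε = 0, so the stress is σ = EαΔT = 25×10³ × 11.3×10⁻⁶ × 98 = 27.68 MPa.
P = AEαΔT = 1500 × 25×10³ × 11.3×10⁻⁶ × 98 = 41.53 kN (tensile).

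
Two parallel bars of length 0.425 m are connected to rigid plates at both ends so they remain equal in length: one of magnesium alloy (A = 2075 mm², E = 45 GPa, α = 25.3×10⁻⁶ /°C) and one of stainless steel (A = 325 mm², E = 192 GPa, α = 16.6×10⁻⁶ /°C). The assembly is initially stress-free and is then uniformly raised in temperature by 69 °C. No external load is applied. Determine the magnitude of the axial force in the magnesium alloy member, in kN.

Both members must finish at the same length. With the larger α, the magnesium alloy tends to over-expand; the plates restrain it, putting the magnesium alloy in compression and the stainless steel in tension. With no external load the two internal forces are equal and opposite, magnitude P.
Setting the final lengths equal and cancelling L: (α₁ − α₂)ΔT = P/(A₁E₁) + P/(A₂E₂).
|α₁ − α₂|·ΔT = 8.7×10⁻⁶ × 69 = 0.0006003.
1/(A₁E₁) + 1/(A₂E₂) = 1/(2075×45×10³) + 1/(325×192×10³) = 2.674×10⁻⁸ N⁻¹.
P = 0.0006003 / 2.674×10⁻⁸ = 22450 N = 22.45 kN.

P ≈ 22.5 kN (compressive in the magnesium alloy)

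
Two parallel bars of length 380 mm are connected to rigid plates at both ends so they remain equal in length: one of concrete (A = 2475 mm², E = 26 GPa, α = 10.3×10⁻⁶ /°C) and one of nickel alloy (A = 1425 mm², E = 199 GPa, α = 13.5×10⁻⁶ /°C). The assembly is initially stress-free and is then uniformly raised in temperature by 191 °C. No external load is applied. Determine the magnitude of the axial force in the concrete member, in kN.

The nickel alloy has the larger α, so on heating it would change length more than the concrete if both were free. The rigid plates force a common final length, so the nickel alloy is put into compression and the concrete into tension, with equal and opposite forces P (no external load).
Equating the net (thermal + elastic) strains gives |α₁ − α₂|·ΔT = P·[1/(A₁E₁) + 1/(A₂E₂)].
|α₁ − α₂|·ΔT = 3.2×10⁻⁶ × 191 = 0.0006112.
1/(A₁E₁) + 1/(A₂E₂) = 1/(2475×26×10³) + 1/(1425×199×10³) = 1.907×10⁻⁸ N⁻¹.
So P = 0.0006112 / 1.907×10⁻⁸ = 32.06 kN.

P ≈ 32.1 kN (tensile in the concrete)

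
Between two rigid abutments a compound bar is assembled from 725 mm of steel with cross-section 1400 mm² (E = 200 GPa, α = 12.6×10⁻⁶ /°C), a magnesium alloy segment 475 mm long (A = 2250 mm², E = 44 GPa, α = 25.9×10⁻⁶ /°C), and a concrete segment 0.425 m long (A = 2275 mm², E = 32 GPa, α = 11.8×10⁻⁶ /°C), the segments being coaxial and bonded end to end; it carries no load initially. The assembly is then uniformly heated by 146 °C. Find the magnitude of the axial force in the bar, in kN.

P ≈ 292 kN (compressive)

With the walls removed the bar would change length by δ_free = Σ αᵢΔT Lᵢ = 12.6×10⁻⁶×146×725 + 25.9×10⁻⁶×146×475 + 11.8×10⁻⁶×146×425 = 3.862 mm.
Since the ends are fixed, an axial force P builds up, equal in every segment, with P · Σ Lᵢ/(AᵢEᵢ) = δ_free.
The series flexibility is Σ Lᵢ/(AᵢEᵢ) = 725/(1400×200×10³) + 475/(2250×44×10³) + 425/(2275×32×10³) = 1.323×10⁻⁵ mm/N.
Hence P = δ_free / Σ(L/AE) = 3.862/1.323×10⁻⁵ = 292 kN (compressive).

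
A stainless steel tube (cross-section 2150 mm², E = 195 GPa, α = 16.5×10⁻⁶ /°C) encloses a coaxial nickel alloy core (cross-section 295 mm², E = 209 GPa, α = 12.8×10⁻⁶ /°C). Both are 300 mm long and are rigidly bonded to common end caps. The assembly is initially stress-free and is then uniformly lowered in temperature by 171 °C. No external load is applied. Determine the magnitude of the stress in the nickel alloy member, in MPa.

σ ≈ 115 MPa (compressive)

The stainless steel has the larger α, so on cooling it would change length more than the nickel alloy if both were free. The rigid plates force a common final length, so the stainless steel is put into tension and the nickel alloy into compression, with equal and opposite forces P (no external load).
Setting the final lengths equal and cancelling L: (α₁ − α₂)ΔT = P/(A₁E₁) + P/(A₂E₂).
|α₁ − α₂|·ΔT = 3.7×10⁻⁶ × 171 = 0.0006327.
1/(A₁E₁) + 1/(A₂E₂) = 1/(2150×195×10³) + 1/(295×209×10³) = 1.86×10⁻⁸ N⁻¹.
So P = 0.0006327 / 1.86×10⁻⁸ = 34.01 kN.
σ_{nickel alloy} = P/A₂ = 34010/295 = 115.3 MPa, compressive.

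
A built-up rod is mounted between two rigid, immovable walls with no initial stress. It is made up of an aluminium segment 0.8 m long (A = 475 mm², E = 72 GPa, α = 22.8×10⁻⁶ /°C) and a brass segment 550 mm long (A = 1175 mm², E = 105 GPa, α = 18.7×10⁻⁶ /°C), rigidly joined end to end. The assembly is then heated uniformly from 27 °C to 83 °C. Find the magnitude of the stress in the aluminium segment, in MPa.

Free thermal expansion of the whole bar: Σ αᵢΔT Lᵢ = 22.8×10⁻⁶×56×800 + 18.7×10⁻⁶×56×550 = 1.597 mm.
The rigid supports impose zero overall length change; the single axial force P common to all segments must satisfy P Σ Lᵢ/(AᵢEᵢ) = δ_free.
The series flexibility is Σ Lᵢ/(AᵢEᵢ) = 800/(475×72×10³) + 550/(1175×105×10³) = 2.785×10⁻⁵ mm/N.
So P = 1.597 / 2.785×10⁻⁵ = 57.36 kN, compressive.
σ_{aluminium} = P / A = 57360 / 475 = 120.8 MPa.

σ ≈ 121 MPa (compressive)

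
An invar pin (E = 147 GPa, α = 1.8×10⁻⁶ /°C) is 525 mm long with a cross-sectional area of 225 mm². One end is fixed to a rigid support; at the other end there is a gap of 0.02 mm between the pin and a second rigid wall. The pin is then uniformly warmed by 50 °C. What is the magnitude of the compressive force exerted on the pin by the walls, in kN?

Free thermal elongation = αΔT L = 1.8×10⁻⁶ × 50 × 525 = 0.04725 mm.
After closing the 0.02 mm clearance, 0.04725 − 0.02 = 0.02725 mm of expansion remains to be suppressed by the wall.
Compatibility: PL/(AE) = 0.02725 mm, so σ = P/A = E × (0.02725/525) = 7.63 MPa.
P = σA = 7.63 × 225 = 1.717 kN.

P ≈ 1.72 kN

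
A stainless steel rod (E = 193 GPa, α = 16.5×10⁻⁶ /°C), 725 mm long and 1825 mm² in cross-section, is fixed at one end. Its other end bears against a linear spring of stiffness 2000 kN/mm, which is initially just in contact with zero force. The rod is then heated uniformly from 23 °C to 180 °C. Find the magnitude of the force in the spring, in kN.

P ≈ 734 kN

The unrestrained thermal change is αΔT L = 16.5×10⁻⁶ × 157 × 725 = 1.878 mm.
With a force P in the spring, the elastic change of the rod is PL/(AE) and that of the spring is P/k; compatibility requires their sum to equal δ_free.
P [ L/(AE) + 1/k ] = δ_free → P [ 725/(1825×193×10³) + 1/(2000×10³) ] = 1.878.
P = 1.878 / 2.558×10⁻⁶ = 734100 N.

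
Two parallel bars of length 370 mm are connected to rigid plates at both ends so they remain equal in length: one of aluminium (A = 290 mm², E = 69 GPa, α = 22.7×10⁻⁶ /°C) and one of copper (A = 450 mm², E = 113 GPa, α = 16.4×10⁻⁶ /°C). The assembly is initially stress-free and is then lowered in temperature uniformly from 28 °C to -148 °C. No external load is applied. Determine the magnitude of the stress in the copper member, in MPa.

The aluminium has the larger α, so on cooling it would change length more than the copper if both were free. The rigid plates force a common final length, so the aluminium is put into tension and the copper into compression, with equal and opposite forces P (no external load).
Equating the net (thermal + elastic) strains gives |α₁ − α₂|·ΔT = P·[1/(A₁E₁) + 1/(A₂E₂)].
|α₁ − α₂|·ΔT = 6.3×10⁻⁶ × 176 = 0.001109.
1/(A₁E₁) + 1/(A₂E₂) = 1/(290×69×10³) + 1/(450×113×10³) = 6.964×10⁻⁸ N⁻¹.
So P = 0.001109 / 6.964×10⁻⁸ = 15.92 kN.
σ_{copper} = P/A₂ = 15920/450 = 35.38 MPa, compressive.

σ ≈ 35.4 MPa (compressive)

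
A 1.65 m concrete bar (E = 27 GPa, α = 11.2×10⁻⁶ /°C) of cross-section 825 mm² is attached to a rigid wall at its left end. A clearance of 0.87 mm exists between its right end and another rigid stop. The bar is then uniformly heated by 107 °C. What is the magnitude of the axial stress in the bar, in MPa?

σ ≈ 18.1 MPa (compressive)

Unrestrained expansion: δ_free = αΔT L = 11.2×10⁻⁶ × 107 × 1650 = 1.977 mm.
This exceeds the 0.87 mm gap, so the wall pushes back. The portion of expansion that must be recovered elastically is δ_free − gap = 1.977 − 0.87 = 1.107 mm.
That suppressed elongation corresponds to σ = E·Δ/L = 27×10³ × 1.107/1650 = 18.12 MPa.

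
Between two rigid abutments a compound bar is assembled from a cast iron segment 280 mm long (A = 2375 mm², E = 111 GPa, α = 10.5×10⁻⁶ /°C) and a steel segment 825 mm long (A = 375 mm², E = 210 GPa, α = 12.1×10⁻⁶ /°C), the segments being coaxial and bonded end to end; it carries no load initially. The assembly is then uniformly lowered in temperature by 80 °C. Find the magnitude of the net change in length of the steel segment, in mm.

|ΔL| ≈ 0.14 mm

Free thermal contraction of the whole bar: Σ αᵢΔT Lᵢ = 10.5×10⁻⁶×80×280 + 12.1×10⁻⁶×80×825 = 1.034 mm.
Since the ends are fixed, an axial force P builds up, equal in every segment, with P · Σ Lᵢ/(AᵢEᵢ) = δ_free.
Σ Lᵢ/(AᵢEᵢ) = 280/(2375×111×10³) + 825/(375×210×10³) = 1.154×10⁻⁵ mm/N.
Hence P = δ_free / Σ(L/AE) = 1.034/1.154×10⁻⁵ = 89.6 kN (tensile).
For the steel segment, free thermal change = 12.1×10⁻⁶×80×825 = 0.7986 mm and elastic change from P = 89600×825/(375×210×10³) = 0.9386 mm; these oppose, so the net change is 0.14 mm (segment lengthens).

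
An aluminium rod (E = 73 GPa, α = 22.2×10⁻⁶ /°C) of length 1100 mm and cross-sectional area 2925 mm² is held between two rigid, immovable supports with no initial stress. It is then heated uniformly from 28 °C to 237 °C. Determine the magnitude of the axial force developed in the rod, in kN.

P ≈ 991 kN (compressive)

With zero net strain, σ = E·αΔT = 73 GPa × 22.2×10⁻⁶ × 209 = 338.7 MPa.
P = AEαΔT = 2925 × 73×10³ × 22.2×10⁻⁶ × 209 = 990.7 kN (compressive).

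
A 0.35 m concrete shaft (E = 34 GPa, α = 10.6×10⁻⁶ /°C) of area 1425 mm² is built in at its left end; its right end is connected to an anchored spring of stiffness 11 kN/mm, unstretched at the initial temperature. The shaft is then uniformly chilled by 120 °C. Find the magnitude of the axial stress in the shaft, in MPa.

The unrestrained thermal change is αΔT L = 10.6×10⁻⁶ × 120 × 350 = 0.4452 mm.
With a force P in the spring, the elastic change of the shaft is PL/(AE) and that of the spring is P/k; compatibility requires their sum to equal δ_free.
P [ L/(AE) + 1/k ] = δ_free → P [ 350/(1425×34×10³) + 1/(11×10³) ] = 0.4452.
P = 0.4452 / 9.813×10⁻⁵ = 4537 N.
σ = P/A = 4537/1425 = 3.184 MPa.

σ ≈ 3.18 MPa (tensile)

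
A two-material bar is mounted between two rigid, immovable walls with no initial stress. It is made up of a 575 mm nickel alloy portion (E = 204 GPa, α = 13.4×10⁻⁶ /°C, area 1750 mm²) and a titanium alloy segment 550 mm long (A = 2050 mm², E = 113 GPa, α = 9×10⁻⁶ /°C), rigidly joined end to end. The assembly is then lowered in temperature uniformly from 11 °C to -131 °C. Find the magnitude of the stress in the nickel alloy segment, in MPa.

σ ≈ 258 MPa (tensile)

Free thermal contraction of the whole bar: Σ αᵢΔT Lᵢ = 13.4×10⁻⁶×142×575 + 9×10⁻⁶×142×550 = 1.797 mm.
The walls prevent any net length change, so an axial force P (same in every segment) develops. Compatibility: P · Σ Lᵢ/(AᵢEᵢ) = δ_free.
The series flexibility is Σ Lᵢ/(AᵢEᵢ) = 575/(1750×204×10³) + 550/(2050×113×10³) = 3.985×10⁻⁶ mm/N.
Hence P = δ_free / Σ(L/AE) = 1.797/3.985×10⁻⁶ = 451 kN (tensile).
σ_{nickel alloy} = P / A = 451000 / 1750 = 257.7 MPa.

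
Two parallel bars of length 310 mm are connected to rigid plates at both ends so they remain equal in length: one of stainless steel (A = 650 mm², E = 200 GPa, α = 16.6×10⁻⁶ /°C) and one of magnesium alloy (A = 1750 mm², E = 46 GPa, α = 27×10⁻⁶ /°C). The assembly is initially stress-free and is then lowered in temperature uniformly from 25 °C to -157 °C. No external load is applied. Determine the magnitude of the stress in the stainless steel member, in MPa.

Equilibrium of a rigid end plate with no external load gives equal and opposite internal forces ±P in the two members. Since α_{magnesium alloy} > α_{stainless steel}, cooling drives the magnesium alloy into tension and the stainless steel into compression.
Setting the final lengths equal and cancelling L: (α₁ − α₂)ΔT = P/(A₁E₁) + P/(A₂E₂).
|α₁ − α₂|·ΔT = 10.4×10⁻⁶ × 182 = 0.001893.
1/(A₁E₁) + 1/(A₂E₂) = 1/(650×200×10³) + 1/(1750×46×10³) = 2.011×10⁻⁸ N⁻¹.
So P = 0.001893 / 2.011×10⁻⁸ = 94.1 kN.
σ_{stainless steel} = P/A₁ = 94100/650 = 144.8 MPa, compressive.

σ ≈ 145 MPa (compressive)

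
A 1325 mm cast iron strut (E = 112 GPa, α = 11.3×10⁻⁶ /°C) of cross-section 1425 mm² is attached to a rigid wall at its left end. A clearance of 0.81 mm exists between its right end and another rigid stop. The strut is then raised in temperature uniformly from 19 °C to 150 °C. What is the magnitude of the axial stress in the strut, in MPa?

Unrestrained expansion: δ_free = αΔT L = 11.3×10⁻⁶ × 131 × 1325 = 1.961 mm.
After closing the 0.81 mm clearance, 1.961 − 0.81 = 1.151 mm of expansion remains to be suppressed by the wall.
Compatibility: PL/(AE) = 1.151 mm, so σ = P/A = E × (1.151/1325) = 97.33 MPa.

σ ≈ 97.3 MPa (compressive)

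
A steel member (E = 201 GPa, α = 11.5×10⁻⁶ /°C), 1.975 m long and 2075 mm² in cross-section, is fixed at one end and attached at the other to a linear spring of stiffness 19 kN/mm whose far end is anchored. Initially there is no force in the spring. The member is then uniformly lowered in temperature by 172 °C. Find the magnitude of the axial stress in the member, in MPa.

Free thermal contraction: δ_free = αΔT L = 11.5×10⁻⁶ × 172 × 1975 = 3.907 mm.
Let P be the tensile force in the spring. The member extends elastically by PL/(AE) and the spring stretches by P/k; together these equal δ_free.
P [ L/(AE) + 1/k ] = δ_free → P [ 1975/(2075×201×10³) + 1/(19×10³) ] = 3.907.
P = 3.907 / 5.737×10⁻⁵ = 68100 N.
σ = P/A = 68100/2075 = 32.82 MPa.

σ ≈ 32.8 MPa (tensile)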